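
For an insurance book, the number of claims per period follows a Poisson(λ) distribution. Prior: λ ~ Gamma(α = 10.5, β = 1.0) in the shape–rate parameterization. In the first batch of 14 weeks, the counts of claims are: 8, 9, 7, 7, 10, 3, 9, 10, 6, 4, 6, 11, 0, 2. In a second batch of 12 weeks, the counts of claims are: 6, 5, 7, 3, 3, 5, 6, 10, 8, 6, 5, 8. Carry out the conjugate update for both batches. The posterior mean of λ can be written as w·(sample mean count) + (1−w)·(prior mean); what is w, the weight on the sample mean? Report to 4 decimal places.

0.9630

With a Gamma(shape α, rate β) prior, the Poisson likelihood is conjugate: the posterior is Gamma(α + ΣXᵢ, β + n).
Total number of weeks: n = 14 + 12 = 26.
Posterior mean = (α₀+S)/(β₀+n) = [n/(β₀+n)]·(S/n) + [β₀/(β₀+n)]·(α₀/β₀), so only n and β₀ enter the weight.
Weight on data w = n/(β₀+n) = 26/(1.0+26) = 26/27.0 = 0.9630.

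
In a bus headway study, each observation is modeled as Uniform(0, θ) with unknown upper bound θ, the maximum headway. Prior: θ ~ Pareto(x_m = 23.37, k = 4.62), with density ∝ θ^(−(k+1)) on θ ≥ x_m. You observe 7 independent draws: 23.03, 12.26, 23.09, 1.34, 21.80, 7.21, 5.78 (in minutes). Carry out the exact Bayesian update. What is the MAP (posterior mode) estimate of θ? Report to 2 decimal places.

A Pareto(scale x_m, shape k) prior on the upper bound θ of Uniform(0, θ) is conjugate: posterior is Pareto(max(x_m, max xᵢ), k + n).
Sample maximum = 23.09; prior scale x_m = 23.37 → posterior scale = max = 23.37.
Posterior shape = 4.62 + 7 = 11.62.
The Pareto density is decreasing on [x_m, ∞), so the mode is x_m = 23.37.

23.37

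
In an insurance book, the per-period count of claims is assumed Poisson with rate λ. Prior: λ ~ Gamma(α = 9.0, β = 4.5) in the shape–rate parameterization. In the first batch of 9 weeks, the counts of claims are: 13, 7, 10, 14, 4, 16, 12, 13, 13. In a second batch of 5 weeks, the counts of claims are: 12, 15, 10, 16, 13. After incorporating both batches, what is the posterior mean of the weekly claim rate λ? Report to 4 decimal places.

With a Gamma(shape α, rate β) prior, the Poisson likelihood is conjugate: the posterior is Gamma(α + ΣXᵢ, β + n).
Batch 1: sum of counts S = 102 over n = 9 weeks.
After batch 1: Gamma(α+S, β+n) = Gamma(9.0+102, 4.5+9) = Gamma(111.0, 13.5).
Batch 2: sum of counts S = 66 over n = 5 weeks.
After batch 2: Gamma(α+S, β+n) = Gamma(111.0+66, 13.5+5) = Gamma(177.0, 18.5).
Posterior mean = α/β = 177.0/18.5 = 9.5676.

9.5676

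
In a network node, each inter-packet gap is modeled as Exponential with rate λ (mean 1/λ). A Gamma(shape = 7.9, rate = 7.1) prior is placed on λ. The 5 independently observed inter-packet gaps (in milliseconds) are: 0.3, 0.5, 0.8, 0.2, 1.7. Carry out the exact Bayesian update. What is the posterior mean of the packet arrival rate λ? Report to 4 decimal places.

With a Gamma(shape α, rate β) prior on the exponential rate λ, the posterior after n observations with total T = Σxᵢ is Gamma(α+n, β+T).
Sum of observations T = 3.5 milliseconds; n = 5.
Posterior: Gamma(7.9+5, 7.1+3.5) = Gamma(12.9, 10.6).
Posterior mean of λ = α/β = 12.9/10.6 = 1.2170.

1.2170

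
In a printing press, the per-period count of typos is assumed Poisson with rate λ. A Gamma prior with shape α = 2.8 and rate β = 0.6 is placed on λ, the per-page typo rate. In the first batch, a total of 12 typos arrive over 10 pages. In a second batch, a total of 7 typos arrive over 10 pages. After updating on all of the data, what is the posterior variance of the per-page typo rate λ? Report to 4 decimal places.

With a Gamma(shape α, rate β) prior, the Poisson likelihood is conjugate: the posterior is Gamma(α + ΣXᵢ, β + n).
After batch 1: Gamma(α+S, β+n) = Gamma(2.8+12, 0.6+10) = Gamma(14.8, 10.6).
After batch 2: Gamma(α+S, β+n) = Gamma(14.8+7, 10.6+10) = Gamma(21.8, 20.6).
Var = α/β² = 21.8/20.6² = 0.0514.

0.0514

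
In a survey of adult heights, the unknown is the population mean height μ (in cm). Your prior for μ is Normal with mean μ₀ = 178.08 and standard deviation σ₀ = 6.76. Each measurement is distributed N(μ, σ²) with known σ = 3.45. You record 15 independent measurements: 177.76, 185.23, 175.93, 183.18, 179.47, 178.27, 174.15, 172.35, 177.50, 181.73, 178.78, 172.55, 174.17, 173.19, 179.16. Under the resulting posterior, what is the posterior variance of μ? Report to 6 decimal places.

0.779957

For Normal data with known variance σ², a Normal(μ₀, σ₀²) prior on μ is conjugate. Posterior precision = 1/σ₀² + n/σ²; posterior mean is the precision-weighted average of μ₀ and x̄.
σ₀² = 6.76² = 45.6976, σ² = 3.45² = 11.9025; σ² + n·σ₀² = 11.9025 + 15·45.6976 = 697.3665.
Posterior precision = 1/σ₀² + n/σ² = 1/45.6976 + 15/11.9025 = (σ² + n·σ₀²)/(σ₀²σ²) = 697.3665/(45.6976·11.9025); posterior variance σₙ² = σ₀²σ²/(σ² + n·σ₀²) = 45.6976·11.9025/697.3665 = 0.779957.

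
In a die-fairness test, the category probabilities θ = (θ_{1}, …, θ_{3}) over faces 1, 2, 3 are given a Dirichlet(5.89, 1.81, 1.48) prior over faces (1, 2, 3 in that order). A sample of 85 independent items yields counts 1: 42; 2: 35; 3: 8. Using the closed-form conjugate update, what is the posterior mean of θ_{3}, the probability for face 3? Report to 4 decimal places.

The Dirichlet prior is conjugate to the Multinomial likelihood: each posterior αⱼ = prior αⱼ + observed count nⱼ.
Posterior concentration: (47.89, 36.81, 9.48), total = 94.18.
E[θ_{3}|data] = α_{3}/Σα = 9.48/94.18 = 0.1007.

0.1007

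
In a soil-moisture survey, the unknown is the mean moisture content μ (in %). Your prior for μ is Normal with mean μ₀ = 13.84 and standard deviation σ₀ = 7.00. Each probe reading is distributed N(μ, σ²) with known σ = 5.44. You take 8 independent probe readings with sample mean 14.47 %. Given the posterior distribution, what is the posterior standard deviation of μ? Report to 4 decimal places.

1.8546

For Normal data with known variance σ², a Normal(μ₀, σ₀²) prior on μ is conjugate. Posterior precision = 1/σ₀² + n/σ²; posterior mean is the precision-weighted average of μ₀ and x̄.
σ₀² = 7.00² = 49, σ² = 5.44² = 29.5936; σ² + n·σ₀² = 29.5936 + 8·49 = 421.5936.
Posterior precision = 1/σ₀² + n/σ² = 1/49 + 8/29.5936 = (σ² + n·σ₀²)/(σ₀²σ²) = 421.5936/(49·29.5936); posterior variance σₙ² = σ₀²σ²/(σ² + n·σ₀²) = 49·29.5936/421.5936 = 3.439536.
Posterior SD = √σₙ² = √(49·29.5936/421.5936) = 1.8546.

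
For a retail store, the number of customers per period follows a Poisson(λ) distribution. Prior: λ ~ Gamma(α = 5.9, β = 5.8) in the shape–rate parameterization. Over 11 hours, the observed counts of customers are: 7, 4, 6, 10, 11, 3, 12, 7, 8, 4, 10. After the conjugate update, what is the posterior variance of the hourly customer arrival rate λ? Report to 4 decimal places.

With a Gamma(shape α, rate β) prior, the Poisson likelihood is conjugate: the posterior is Gamma(α + ΣXᵢ, β + n).
Sum of counts S = 82 over n = 11 hours.
Posterior: Gamma(α+S, β+n) = Gamma(5.9+82, 5.8+11) = Gamma(87.9, 16.8).
Var = α/β² = 87.9/16.8² = 0.3114.

0.3114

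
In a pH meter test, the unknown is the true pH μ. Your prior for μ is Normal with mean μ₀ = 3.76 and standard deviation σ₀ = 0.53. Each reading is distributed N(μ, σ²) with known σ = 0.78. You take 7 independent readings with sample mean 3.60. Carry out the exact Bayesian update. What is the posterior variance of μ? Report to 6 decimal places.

0.066376

For Normal data with known variance σ², a Normal(μ₀, σ₀²) prior on μ is conjugate. Posterior precision = 1/σ₀² + n/σ²; posterior mean is the precision-weighted average of μ₀ and x̄.
σ₀² = 0.53² = 0.2809, σ² = 0.78² = 0.6084; σ² + n·σ₀² = 0.6084 + 7·0.2809 = 2.5747.
Posterior precision = 1/σ₀² + n/σ² = 1/0.2809 + 7/0.6084 = (σ² + n·σ₀²)/(σ₀²σ²) = 2.5747/(0.2809·0.6084); posterior variance σₙ² = σ₀²σ²/(σ² + n·σ₀²) = 0.2809·0.6084/2.5747 = 0.066376.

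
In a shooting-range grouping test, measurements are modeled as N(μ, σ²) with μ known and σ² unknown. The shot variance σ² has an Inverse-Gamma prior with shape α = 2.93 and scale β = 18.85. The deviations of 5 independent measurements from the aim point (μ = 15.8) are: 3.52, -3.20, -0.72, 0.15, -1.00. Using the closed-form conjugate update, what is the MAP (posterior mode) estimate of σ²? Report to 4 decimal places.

With known mean μ and an Inverse-Gamma(α, β) prior on σ², the Normal likelihood is conjugate: posterior is Inv-Gamma(α + n/2, β + Σ(xᵢ−μ)²/2).
Σ(xᵢ−μ)² = (3.52)² + (-3.20)² + (-0.72)² + (0.15)² + (-1.00)² = 24.1713.
Posterior: Inv-Gamma(2.93 + 5/2, 18.85 + 24.1713/2) = Inv-Gamma(5.43, 30.93565).
Mode = β/(α+1) = 30.93565/6.43 = 4.8111.

4.8111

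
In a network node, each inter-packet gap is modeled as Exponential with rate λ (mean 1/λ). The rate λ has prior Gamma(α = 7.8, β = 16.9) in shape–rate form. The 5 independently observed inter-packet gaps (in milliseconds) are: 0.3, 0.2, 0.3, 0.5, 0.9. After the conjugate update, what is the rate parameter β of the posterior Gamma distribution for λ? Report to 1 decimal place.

With a Gamma(shape α, rate β) prior on the exponential rate λ, the posterior after n observations with total T = Σxᵢ is Gamma(α+n, β+T).
Sum of observations T = 2.2 milliseconds; n = 5.
Posterior: Gamma(7.8+5, 16.9+2.2) = Gamma(12.8, 19.1).
Posterior β = 19.1.

19.1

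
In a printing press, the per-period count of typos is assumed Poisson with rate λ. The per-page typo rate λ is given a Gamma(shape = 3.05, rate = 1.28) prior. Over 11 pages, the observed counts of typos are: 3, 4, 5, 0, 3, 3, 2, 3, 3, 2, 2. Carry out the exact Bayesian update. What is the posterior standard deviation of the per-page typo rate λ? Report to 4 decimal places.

0.4682

With a Gamma(shape α, rate β) prior, the Poisson likelihood is conjugate: the posterior is Gamma(α + ΣXᵢ, β + n).
Sum of counts S = 30 over n = 11 pages.
Posterior: Gamma(α+S, β+n) = Gamma(3.05+30, 1.28+11) = Gamma(33.05, 12.28).
SD = √α/β = √33.05/12.28 = 0.4682.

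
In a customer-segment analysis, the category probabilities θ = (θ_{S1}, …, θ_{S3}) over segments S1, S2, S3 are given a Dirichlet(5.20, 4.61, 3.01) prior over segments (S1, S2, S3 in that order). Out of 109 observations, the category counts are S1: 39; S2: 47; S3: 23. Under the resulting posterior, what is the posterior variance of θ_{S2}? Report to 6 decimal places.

The Dirichlet prior is conjugate to the Multinomial likelihood: each posterior αⱼ = prior αⱼ + observed count nⱼ.
Posterior concentration: (44.20, 51.61, 26.01), total = 121.82.
Var[θ_j] = α_j(Σα−α_j)/((Σα)²(Σα+1)) = 51.61·70.21/(121.82²·122.82) = 0.001988.

0.001988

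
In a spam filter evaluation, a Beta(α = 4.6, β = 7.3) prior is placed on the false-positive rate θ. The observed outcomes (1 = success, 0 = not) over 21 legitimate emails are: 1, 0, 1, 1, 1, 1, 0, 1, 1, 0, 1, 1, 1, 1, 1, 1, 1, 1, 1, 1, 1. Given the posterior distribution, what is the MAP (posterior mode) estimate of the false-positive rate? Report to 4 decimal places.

0.6990

The Beta prior is conjugate to a Binomial/Bernoulli likelihood; the update adds successes to α and failures to β.
Posterior: Beta(α+k, β+n−k) = Beta(4.6+18, 7.3+3) = Beta(22.6, 10.3).
Mode of Beta(a,b) for a,b>1 is (a−1)/(a+b−2) = 21.6/30.9 = 0.6990.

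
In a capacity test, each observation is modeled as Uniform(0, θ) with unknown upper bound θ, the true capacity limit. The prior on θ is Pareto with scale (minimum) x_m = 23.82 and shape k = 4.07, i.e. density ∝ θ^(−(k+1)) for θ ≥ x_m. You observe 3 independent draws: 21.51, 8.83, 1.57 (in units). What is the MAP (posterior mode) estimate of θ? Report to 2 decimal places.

23.82

A Pareto(scale x_m, shape k) prior on the upper bound θ of Uniform(0, θ) is conjugate: posterior is Pareto(max(x_m, max xᵢ), k + n).
Sample maximum = 21.51; prior scale x_m = 23.82 → posterior scale = max = 23.82.
Posterior shape = 4.07 + 3 = 7.07.
The Pareto density is decreasing on [x_m, ∞), so the mode is x_m = 23.82.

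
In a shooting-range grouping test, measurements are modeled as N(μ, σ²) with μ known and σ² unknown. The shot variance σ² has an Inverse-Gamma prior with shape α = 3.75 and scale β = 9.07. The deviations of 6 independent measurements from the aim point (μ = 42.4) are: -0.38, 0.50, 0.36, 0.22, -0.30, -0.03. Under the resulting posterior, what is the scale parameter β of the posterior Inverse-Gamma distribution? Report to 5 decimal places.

9.40165

With known mean μ and an Inverse-Gamma(α, β) prior on σ², the Normal likelihood is conjugate: posterior is Inv-Gamma(α + n/2, β + Σ(xᵢ−μ)²/2).
Σ(xᵢ−μ)² = (-0.38)² + (0.50)² + (0.36)² + (0.22)² + (-0.30)² + (-0.03)² = 0.6633.
Posterior: Inv-Gamma(3.75 + 6/2, 9.07 + 0.6633/2) = Inv-Gamma(6.75, 9.40165).
Posterior β = 9.40165.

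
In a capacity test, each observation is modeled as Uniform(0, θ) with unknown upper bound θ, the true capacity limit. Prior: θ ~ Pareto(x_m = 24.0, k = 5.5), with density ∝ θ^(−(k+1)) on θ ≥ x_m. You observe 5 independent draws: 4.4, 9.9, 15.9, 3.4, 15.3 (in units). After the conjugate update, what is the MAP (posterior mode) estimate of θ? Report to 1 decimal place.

24.0

A Pareto(scale x_m, shape k) prior on the upper bound θ of Uniform(0, θ) is conjugate: posterior is Pareto(max(x_m, max xᵢ), k + n).
Sample maximum = 15.9; prior scale x_m = 24.0 → posterior scale = max = 24.0.
Posterior shape = 5.5 + 5 = 10.5.
The Pareto density is decreasing on [x_m, ∞), so the mode is x_m = 24.0.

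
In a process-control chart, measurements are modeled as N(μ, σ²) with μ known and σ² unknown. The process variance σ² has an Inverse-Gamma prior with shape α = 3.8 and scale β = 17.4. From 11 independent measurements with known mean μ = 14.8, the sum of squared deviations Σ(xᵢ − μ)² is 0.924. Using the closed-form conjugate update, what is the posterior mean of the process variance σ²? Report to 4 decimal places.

With known mean μ and an Inverse-Gamma(α, β) prior on σ², the Normal likelihood is conjugate: posterior is Inv-Gamma(α + n/2, β + Σ(xᵢ−μ)²/2).
Posterior: Inv-Gamma(3.8 + 11/2, 17.4 + 0.924/2) = Inv-Gamma(9.30, 17.8620).
E[σ²|data] = β/(α−1) = 17.8620/8.30 = 2.1520.

2.1520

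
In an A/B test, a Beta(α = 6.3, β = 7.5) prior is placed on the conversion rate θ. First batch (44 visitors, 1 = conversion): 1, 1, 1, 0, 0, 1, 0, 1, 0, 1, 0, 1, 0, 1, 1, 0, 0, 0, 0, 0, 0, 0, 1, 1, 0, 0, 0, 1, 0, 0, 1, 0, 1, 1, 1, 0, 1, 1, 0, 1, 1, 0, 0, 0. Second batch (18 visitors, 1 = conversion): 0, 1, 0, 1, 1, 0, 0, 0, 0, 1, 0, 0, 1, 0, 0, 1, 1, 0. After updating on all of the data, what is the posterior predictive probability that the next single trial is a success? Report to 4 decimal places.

The Beta prior is conjugate to a Binomial/Bernoulli likelihood; the update adds successes to α and failures to β.
After batch 1: Beta(6.3+20, 7.5+24) = Beta(26.3, 31.5).
After batch 2: Beta(26.3+7, 31.5+11) = Beta(33.3, 42.5).
For a single future Bernoulli trial, P(success | data) = α/(α+β) = 0.4393.

0.4393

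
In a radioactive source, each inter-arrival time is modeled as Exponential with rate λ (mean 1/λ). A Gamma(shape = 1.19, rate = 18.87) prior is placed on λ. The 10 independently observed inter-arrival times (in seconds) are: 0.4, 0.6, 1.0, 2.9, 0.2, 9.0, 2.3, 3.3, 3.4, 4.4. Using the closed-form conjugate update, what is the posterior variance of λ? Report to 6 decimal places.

With a Gamma(shape α, rate β) prior on the exponential rate λ, the posterior after n observations with total T = Σxᵢ is Gamma(α+n, β+T).
Sum of observations T = 27.5 seconds; n = 10.
Posterior: Gamma(1.19+10, 18.87+27.5) = Gamma(11.19, 46.37).
Var = α/β² = 0.005204.

0.005204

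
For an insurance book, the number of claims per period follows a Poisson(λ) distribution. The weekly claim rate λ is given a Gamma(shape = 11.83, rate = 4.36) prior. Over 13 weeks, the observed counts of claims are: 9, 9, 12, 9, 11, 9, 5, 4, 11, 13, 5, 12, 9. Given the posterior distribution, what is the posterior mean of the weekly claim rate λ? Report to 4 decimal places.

7.4787

With a Gamma(shape α, rate β) prior, the Poisson likelihood is conjugate: the posterior is Gamma(α + ΣXᵢ, β + n).
Sum of counts S = 118 over n = 13 weeks.
Posterior: Gamma(α+S, β+n) = Gamma(11.83+118, 4.36+13) = Gamma(129.83, 17.36).
Posterior mean = α/β = 129.83/17.36 = 7.4787.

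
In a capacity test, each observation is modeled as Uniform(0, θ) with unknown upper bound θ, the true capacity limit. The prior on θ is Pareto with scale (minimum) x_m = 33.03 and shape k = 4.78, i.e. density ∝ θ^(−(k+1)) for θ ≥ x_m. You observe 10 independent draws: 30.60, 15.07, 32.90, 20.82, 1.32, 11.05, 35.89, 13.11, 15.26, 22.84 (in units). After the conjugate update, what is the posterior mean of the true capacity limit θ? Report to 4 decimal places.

A Pareto(scale x_m, shape k) prior on the upper bound θ of Uniform(0, θ) is conjugate: posterior is Pareto(max(x_m, max xᵢ), k + n).
Sample maximum = 35.89; prior scale x_m = 33.03 → posterior scale = max = 35.89.
Posterior shape = 4.78 + 10 = 14.78.
E[θ|data] = k·x_m/(k−1) = 14.78·35.89/13.78 = 38.4945.

38.4945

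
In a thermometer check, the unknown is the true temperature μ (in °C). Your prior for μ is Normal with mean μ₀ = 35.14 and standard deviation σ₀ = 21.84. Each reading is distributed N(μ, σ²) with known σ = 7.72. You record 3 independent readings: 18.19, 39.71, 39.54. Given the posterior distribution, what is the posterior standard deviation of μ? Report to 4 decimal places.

4.3671

For Normal data with known variance σ², a Normal(μ₀, σ₀²) prior on μ is conjugate. Posterior precision = 1/σ₀² + n/σ²; posterior mean is the precision-weighted average of μ₀ and x̄.
σ₀² = 21.84² = 476.9856, σ² = 7.72² = 59.5984; σ² + n·σ₀² = 59.5984 + 3·476.9856 = 1490.5552.
Posterior precision = 1/σ₀² + n/σ² = 1/476.9856 + 3/59.5984 = (σ² + n·σ₀²)/(σ₀²σ²) = 1490.5552/(476.9856·59.5984); posterior variance σₙ² = σ₀²σ²/(σ² + n·σ₀²) = 476.9856·59.5984/1490.5552 = 19.071805.
Posterior SD = √σₙ² = √(476.9856·59.5984/1490.5552) = 4.3671.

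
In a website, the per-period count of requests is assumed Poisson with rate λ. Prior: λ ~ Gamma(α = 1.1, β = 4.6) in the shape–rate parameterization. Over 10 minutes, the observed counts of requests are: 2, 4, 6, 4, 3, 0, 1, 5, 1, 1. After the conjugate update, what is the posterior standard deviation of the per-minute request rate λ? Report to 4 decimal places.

With a Gamma(shape α, rate β) prior, the Poisson likelihood is conjugate: the posterior is Gamma(α + ΣXᵢ, β + n).
Sum of counts S = 27 over n = 10 minutes.
Posterior: Gamma(α+S, β+n) = Gamma(1.1+27, 4.6+10) = Gamma(28.1, 14.6).
SD = √α/β = √28.1/14.6 = 0.3631.

0.3631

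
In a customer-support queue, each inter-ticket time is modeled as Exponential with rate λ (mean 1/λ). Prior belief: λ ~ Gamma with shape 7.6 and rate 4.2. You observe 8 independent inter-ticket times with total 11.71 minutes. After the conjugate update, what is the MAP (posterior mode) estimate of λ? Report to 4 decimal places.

With a Gamma(shape α, rate β) prior on the exponential rate λ, the posterior after n observations with total T = Σxᵢ is Gamma(α+n, β+T).
Posterior: Gamma(7.6+8, 4.2+11.71) = Gamma(15.6, 15.91).
Mode = (α−1)/β = 0.9177.

0.9177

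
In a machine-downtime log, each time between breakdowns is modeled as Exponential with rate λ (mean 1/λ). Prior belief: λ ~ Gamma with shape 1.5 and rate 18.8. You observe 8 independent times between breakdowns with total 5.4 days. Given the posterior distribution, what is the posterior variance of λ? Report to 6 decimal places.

0.016222

With a Gamma(shape α, rate β) prior on the exponential rate λ, the posterior after n observations with total T = Σxᵢ is Gamma(α+n, β+T).
Posterior: Gamma(1.5+8, 18.8+5.4) = Gamma(9.5, 24.2).
Var = α/β² = 0.016222.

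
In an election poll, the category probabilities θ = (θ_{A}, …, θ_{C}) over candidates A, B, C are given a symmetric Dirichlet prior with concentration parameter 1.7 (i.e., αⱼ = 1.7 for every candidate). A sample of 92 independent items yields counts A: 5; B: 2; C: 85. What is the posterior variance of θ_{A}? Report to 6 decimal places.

The Dirichlet prior is conjugate to the Multinomial likelihood: each posterior αⱼ = prior αⱼ + observed count nⱼ.
Posterior concentration: (6.7, 3.7, 86.7), total = 97.1.
Var[θ_j] = α_j(Σα−α_j)/((Σα)²(Σα+1)) = 6.7·90.4/(97.1²·98.1) = 0.000655.

0.000655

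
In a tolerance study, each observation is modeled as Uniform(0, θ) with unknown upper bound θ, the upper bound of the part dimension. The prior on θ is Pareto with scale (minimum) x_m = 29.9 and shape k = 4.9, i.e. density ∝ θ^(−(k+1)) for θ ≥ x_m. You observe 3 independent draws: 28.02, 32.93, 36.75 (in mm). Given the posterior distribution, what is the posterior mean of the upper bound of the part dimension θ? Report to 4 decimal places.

42.0761

A Pareto(scale x_m, shape k) prior on the upper bound θ of Uniform(0, θ) is conjugate: posterior is Pareto(max(x_m, max xᵢ), k + n).
Sample maximum = 36.75; prior scale x_m = 29.9 → posterior scale = max = 36.75.
Posterior shape = 4.9 + 3 = 7.9.
E[θ|data] = k·x_m/(k−1) = 7.9·36.75/6.9 = 42.0761.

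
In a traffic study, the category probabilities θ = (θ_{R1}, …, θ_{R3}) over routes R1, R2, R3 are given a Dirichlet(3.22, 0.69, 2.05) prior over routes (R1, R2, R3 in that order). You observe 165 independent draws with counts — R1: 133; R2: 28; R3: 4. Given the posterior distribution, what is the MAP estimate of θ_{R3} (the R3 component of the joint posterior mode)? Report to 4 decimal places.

0.0301

The Dirichlet prior is conjugate to the Multinomial likelihood: each posterior αⱼ = prior αⱼ + observed count nⱼ.
Posterior concentration: (136.22, 28.69, 6.05), total = 170.96.
Joint mode component: (α_{R3}−1)/(Σα−K) = 5.05/167.96 = 0.0301.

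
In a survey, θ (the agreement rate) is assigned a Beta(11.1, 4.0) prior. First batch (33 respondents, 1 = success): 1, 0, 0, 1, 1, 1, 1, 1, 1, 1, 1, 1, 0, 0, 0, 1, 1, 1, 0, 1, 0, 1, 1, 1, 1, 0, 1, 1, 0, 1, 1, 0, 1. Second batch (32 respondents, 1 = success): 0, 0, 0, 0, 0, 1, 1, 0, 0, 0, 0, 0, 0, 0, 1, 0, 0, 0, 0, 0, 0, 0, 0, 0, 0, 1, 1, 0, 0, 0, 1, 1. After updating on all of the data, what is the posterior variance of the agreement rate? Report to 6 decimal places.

The Beta prior is conjugate to a Binomial/Bernoulli likelihood; the update adds successes to α and failures to β.
After batch 1: Beta(11.1+23, 4.0+10) = Beta(34.1, 14.0).
After batch 2: Beta(34.1+7, 14.0+25) = Beta(41.1, 39.0).
Var = αβ/((α+β)²(α+β+1)) = 41.1·39.0/(80.1²·81.1) = 0.003080.

0.003080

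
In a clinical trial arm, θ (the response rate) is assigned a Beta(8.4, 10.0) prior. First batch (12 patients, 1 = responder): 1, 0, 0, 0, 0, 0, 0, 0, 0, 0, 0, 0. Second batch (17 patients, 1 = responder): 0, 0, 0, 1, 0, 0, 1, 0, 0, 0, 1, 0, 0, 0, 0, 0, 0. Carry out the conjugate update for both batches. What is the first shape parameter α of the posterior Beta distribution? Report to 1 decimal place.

The Beta prior is conjugate to a Binomial/Bernoulli likelihood; the update adds successes to α and failures to β.
After batch 1: Beta(8.4+1, 10.0+11) = Beta(9.4, 21.0).
After batch 2: Beta(9.4+3, 21.0+14) = Beta(12.4, 35.0).
Posterior α = 12.4.

12.4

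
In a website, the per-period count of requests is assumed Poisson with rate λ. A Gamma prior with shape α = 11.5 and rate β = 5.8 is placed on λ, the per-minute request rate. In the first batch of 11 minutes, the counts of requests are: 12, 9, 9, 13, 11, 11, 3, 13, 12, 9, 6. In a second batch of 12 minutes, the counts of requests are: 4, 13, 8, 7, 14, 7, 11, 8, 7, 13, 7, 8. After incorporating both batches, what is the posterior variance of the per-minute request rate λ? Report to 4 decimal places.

With a Gamma(shape α, rate β) prior, the Poisson likelihood is conjugate: the posterior is Gamma(α + ΣXᵢ, β + n).
Batch 1: sum of counts S = 108 over n = 11 minutes.
After batch 1: Gamma(α+S, β+n) = Gamma(11.5+108, 5.8+11) = Gamma(119.5, 16.8).
Batch 2: sum of counts S = 107 over n = 12 minutes.
After batch 2: Gamma(α+S, β+n) = Gamma(119.5+107, 16.8+12) = Gamma(226.5, 28.8).
Var = α/β² = 226.5/28.8² = 0.2731.

0.2731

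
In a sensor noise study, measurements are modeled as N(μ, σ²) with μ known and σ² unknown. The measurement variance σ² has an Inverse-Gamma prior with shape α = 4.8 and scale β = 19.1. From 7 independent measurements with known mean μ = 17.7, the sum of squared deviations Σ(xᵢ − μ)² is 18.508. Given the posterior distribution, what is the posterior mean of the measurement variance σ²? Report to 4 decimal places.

With known mean μ and an Inverse-Gamma(α, β) prior on σ², the Normal likelihood is conjugate: posterior is Inv-Gamma(α + n/2, β + Σ(xᵢ−μ)²/2).
Posterior: Inv-Gamma(4.8 + 7/2, 19.1 + 18.508/2) = Inv-Gamma(8.30, 28.3540).
E[σ²|data] = β/(α−1) = 28.3540/7.30 = 3.8841.

3.8841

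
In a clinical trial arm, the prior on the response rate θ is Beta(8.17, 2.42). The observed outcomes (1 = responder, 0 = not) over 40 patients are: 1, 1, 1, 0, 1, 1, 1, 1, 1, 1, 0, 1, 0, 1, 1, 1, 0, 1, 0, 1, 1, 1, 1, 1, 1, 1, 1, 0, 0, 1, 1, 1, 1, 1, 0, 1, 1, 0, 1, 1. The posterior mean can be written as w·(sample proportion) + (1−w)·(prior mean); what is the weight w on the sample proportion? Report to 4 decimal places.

0.7907

The Beta prior is conjugate to a Binomial/Bernoulli likelihood; the update adds successes to α and failures to β.
Posterior mean = (α₀+k)/(α₀+β₀+n) = [n/(α₀+β₀+n)]·(k/n) + [(α₀+β₀)/(α₀+β₀+n)]·α₀/(α₀+β₀), so only n and the prior enter the weight.
The weight on the data is w = n/(α₀+β₀+n) = 40/(8.17+2.42+40) = 40/50.59 = 0.7907.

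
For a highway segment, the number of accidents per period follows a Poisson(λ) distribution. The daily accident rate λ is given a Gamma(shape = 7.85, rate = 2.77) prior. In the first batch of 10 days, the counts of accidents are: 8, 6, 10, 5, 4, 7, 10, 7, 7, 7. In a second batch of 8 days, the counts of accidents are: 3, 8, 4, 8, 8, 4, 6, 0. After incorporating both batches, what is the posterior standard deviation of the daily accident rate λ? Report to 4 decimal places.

With a Gamma(shape α, rate β) prior, the Poisson likelihood is conjugate: the posterior is Gamma(α + ΣXᵢ, β + n).
Batch 1: sum of counts S = 71 over n = 10 days.
After batch 1: Gamma(α+S, β+n) = Gamma(7.85+71, 2.77+10) = Gamma(78.85, 12.77).
Batch 2: sum of counts S = 41 over n = 8 days.
After batch 2: Gamma(α+S, β+n) = Gamma(78.85+41, 12.77+8) = Gamma(119.85, 20.77).
SD = √α/β = √119.85/20.77 = 0.5271.

0.5271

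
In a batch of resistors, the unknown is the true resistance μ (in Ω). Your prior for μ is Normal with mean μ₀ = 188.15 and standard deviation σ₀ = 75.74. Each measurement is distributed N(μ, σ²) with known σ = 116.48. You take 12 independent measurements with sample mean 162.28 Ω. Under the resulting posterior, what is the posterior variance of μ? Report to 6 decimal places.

For Normal data with known variance σ², a Normal(μ₀, σ₀²) prior on μ is conjugate. Posterior precision = 1/σ₀² + n/σ²; posterior mean is the precision-weighted average of μ₀ and x̄.
σ₀² = 75.74² = 5736.5476, σ² = 116.48² = 13567.5904; σ² + n·σ₀² = 13567.5904 + 12·5736.5476 = 82406.1616.
Posterior precision = 1/σ₀² + n/σ² = 1/5736.5476 + 12/13567.5904 = (σ² + n·σ₀²)/(σ₀²σ²) = 82406.1616/(5736.5476·13567.5904); posterior variance σₙ² = σ₀²σ²/(σ² + n·σ₀²) = 5736.5476·13567.5904/82406.1616 = 944.481901.

944.481901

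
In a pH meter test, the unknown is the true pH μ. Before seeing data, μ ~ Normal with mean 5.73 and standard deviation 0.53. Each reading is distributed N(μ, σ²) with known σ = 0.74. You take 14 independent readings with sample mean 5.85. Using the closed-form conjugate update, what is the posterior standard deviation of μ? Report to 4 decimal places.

0.1853

For Normal data with known variance σ², a Normal(μ₀, σ₀²) prior on μ is conjugate. Posterior precision = 1/σ₀² + n/σ²; posterior mean is the precision-weighted average of μ₀ and x̄.
σ₀² = 0.53² = 0.2809, σ² = 0.74² = 0.5476; σ² + n·σ₀² = 0.5476 + 14·0.2809 = 4.4802.
Posterior precision = 1/σ₀² + n/σ² = 1/0.2809 + 14/0.5476 = (σ² + n·σ₀²)/(σ₀²σ²) = 4.4802/(0.2809·0.5476); posterior variance σₙ² = σ₀²σ²/(σ² + n·σ₀²) = 0.2809·0.5476/4.4802 = 0.034333.
Posterior SD = √σₙ² = √(0.2809·0.5476/4.4802) = 0.1853.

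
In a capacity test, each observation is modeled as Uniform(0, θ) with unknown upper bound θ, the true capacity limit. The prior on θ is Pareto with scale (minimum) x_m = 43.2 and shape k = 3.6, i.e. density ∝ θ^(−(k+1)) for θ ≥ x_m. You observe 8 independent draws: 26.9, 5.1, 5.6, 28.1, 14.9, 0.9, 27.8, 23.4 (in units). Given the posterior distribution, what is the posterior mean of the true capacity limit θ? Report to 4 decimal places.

47.2755

A Pareto(scale x_m, shape k) prior on the upper bound θ of Uniform(0, θ) is conjugate: posterior is Pareto(max(x_m, max xᵢ), k + n).
Sample maximum = 28.1; prior scale x_m = 43.2 → posterior scale = max = 43.2.
Posterior shape = 3.6 + 8 = 11.6.
E[θ|data] = k·x_m/(k−1) = 11.6·43.2/10.6 = 47.2755.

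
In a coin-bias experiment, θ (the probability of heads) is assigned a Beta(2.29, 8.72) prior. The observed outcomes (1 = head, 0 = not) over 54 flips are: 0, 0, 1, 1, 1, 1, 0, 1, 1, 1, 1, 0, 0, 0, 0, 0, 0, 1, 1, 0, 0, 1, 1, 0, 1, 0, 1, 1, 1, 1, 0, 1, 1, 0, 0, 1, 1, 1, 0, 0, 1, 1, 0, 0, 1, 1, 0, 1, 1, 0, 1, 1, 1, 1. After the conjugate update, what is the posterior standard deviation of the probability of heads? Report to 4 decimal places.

The Beta prior is conjugate to a Binomial/Bernoulli likelihood; the update adds successes to α and failures to β.
Posterior: Beta(α+k, β+n−k) = Beta(2.29+32, 8.72+22) = Beta(34.29, 30.72).
Var = αβ/((α+β)²(α+β+1)) = 34.29·30.72/(65.01²·66.01) = 0.00377588; SD = √0.00377588 = 0.0614.

0.0614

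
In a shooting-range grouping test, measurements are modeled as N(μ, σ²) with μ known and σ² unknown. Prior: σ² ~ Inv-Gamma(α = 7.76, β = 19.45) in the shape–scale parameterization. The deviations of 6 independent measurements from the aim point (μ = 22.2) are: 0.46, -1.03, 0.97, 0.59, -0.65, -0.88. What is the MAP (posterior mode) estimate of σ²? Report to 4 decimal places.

With known mean μ and an Inverse-Gamma(α, β) prior on σ², the Normal likelihood is conjugate: posterior is Inv-Gamma(α + n/2, β + Σ(xᵢ−μ)²/2).
Σ(xᵢ−μ)² = (0.46)² + (-1.03)² + (0.97)² + (0.59)² + (-0.65)² + (-0.88)² = 3.7584.
Posterior: Inv-Gamma(7.76 + 6/2, 19.45 + 3.7584/2) = Inv-Gamma(10.76, 21.32920).
Mode = β/(α+1) = 21.32920/11.76 = 1.8137.

1.8137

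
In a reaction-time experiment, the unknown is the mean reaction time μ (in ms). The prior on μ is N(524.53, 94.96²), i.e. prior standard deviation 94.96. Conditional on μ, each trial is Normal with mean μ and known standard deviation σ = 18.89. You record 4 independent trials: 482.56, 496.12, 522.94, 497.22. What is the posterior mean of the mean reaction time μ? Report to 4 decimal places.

For Normal data with known variance σ², a Normal(μ₀, σ₀²) prior on μ is conjugate. Posterior precision = 1/σ₀² + n/σ²; posterior mean is the precision-weighted average of μ₀ and x̄.
Σxᵢ = 482.56 + 496.12 + 522.94 + 497.22 = 1998.84, so n·x̄ = 1998.84.
σ₀² = 94.96² = 9017.4016, σ² = 18.89² = 356.8321; σ² + n·σ₀² = 356.8321 + 4·9017.4016 = 36426.4385.
Posterior mean = (μ₀/σ₀² + n·x̄/σ²)/(1/σ₀² + n/σ²) = (σ²·μ₀ + σ₀²·n·x̄)/(σ² + n·σ₀²) = (356.8321·524.53 + 9017.4016·1998.84)/36426.4385 = 18211512.155557/36426.4385 = 499.9531.

499.9531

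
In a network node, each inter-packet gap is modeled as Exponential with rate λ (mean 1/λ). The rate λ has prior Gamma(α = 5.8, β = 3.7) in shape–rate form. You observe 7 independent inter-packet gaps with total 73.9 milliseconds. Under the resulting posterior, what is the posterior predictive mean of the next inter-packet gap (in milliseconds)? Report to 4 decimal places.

6.5763

With a Gamma(shape α, rate β) prior on the exponential rate λ, the posterior after n observations with total T = Σxᵢ is Gamma(α+n, β+T).
Posterior: Gamma(5.8+7, 3.7+73.9) = Gamma(12.8, 77.6).
The predictive distribution for the next observation is Lomax; its mean is β/(α−1) = 77.6/11.8 = 6.5763.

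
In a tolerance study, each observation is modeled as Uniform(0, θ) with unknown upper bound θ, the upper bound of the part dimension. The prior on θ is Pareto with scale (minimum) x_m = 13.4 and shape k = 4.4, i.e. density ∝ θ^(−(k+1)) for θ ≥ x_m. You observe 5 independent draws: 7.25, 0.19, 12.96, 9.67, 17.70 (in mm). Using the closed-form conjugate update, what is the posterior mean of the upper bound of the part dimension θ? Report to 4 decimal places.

A Pareto(scale x_m, shape k) prior on the upper bound θ of Uniform(0, θ) is conjugate: posterior is Pareto(max(x_m, max xᵢ), k + n).
Sample maximum = 17.70; prior scale x_m = 13.4 → posterior scale = max = 17.70.
Posterior shape = 4.4 + 5 = 9.4.
E[θ|data] = k·x_m/(k−1) = 9.4·17.70/8.4 = 19.8071.

19.8071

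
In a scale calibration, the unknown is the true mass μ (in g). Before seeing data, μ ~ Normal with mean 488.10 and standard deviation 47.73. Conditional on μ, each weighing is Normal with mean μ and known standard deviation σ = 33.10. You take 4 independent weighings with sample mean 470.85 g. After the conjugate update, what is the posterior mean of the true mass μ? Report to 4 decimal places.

For Normal data with known variance σ², a Normal(μ₀, σ₀²) prior on μ is conjugate. Posterior precision = 1/σ₀² + n/σ²; posterior mean is the precision-weighted average of μ₀ and x̄.
n·x̄ = 4·470.85 = 1883.4.
σ₀² = 47.73² = 2278.1529, σ² = 33.10² = 1095.61; σ² + n·σ₀² = 1095.61 + 4·2278.1529 = 10208.2216.
Posterior mean = (μ₀/σ₀² + n·x̄/σ²)/(1/σ₀² + n/σ²) = (σ²·μ₀ + σ₀²·n·x̄)/(σ² + n·σ₀²) = (1095.61·488.10 + 2278.1529·1883.4)/10208.2216 = 4825440.41286/10208.2216 = 472.7014.

472.7014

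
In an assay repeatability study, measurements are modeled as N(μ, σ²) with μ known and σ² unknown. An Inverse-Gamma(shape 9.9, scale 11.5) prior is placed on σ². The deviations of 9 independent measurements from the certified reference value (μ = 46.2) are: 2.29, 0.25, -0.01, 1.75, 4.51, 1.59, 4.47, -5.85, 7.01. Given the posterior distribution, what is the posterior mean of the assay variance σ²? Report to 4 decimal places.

5.8799

With known mean μ and an Inverse-Gamma(α, β) prior on σ², the Normal likelihood is conjugate: posterior is Inv-Gamma(α + n/2, β + Σ(xᵢ−μ)²/2).
Σ(xᵢ−μ)² = (2.29)² + (0.25)² + (-0.01)² + (1.75)² + (4.51)² + (1.59)² + (4.47)² + (-5.85)² + (7.01)² = 134.5809.
Posterior: Inv-Gamma(9.9 + 9/2, 11.5 + 134.5809/2) = Inv-Gamma(14.40, 78.79045).
E[σ²|data] = β/(α−1) = 78.79045/13.40 = 5.8799.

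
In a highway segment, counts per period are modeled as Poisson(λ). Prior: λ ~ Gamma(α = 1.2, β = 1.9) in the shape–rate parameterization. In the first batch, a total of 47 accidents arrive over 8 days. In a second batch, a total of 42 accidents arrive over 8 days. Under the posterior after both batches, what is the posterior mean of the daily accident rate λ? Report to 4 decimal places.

With a Gamma(shape α, rate β) prior, the Poisson likelihood is conjugate: the posterior is Gamma(α + ΣXᵢ, β + n).
After batch 1: Gamma(α+S, β+n) = Gamma(1.2+47, 1.9+8) = Gamma(48.2, 9.9).
After batch 2: Gamma(α+S, β+n) = Gamma(48.2+42, 9.9+8) = Gamma(90.2, 17.9).
Posterior mean = α/β = 90.2/17.9 = 5.0391.

5.0391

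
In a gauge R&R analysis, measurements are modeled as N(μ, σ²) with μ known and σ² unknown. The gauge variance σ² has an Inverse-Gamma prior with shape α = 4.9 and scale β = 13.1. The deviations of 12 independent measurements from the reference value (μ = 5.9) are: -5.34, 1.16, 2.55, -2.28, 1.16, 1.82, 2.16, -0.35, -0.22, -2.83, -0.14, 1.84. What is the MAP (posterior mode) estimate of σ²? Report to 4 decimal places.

3.7257

With known mean μ and an Inverse-Gamma(α, β) prior on σ², the Normal likelihood is conjugate: posterior is Inv-Gamma(α + n/2, β + Σ(xᵢ−μ)²/2).
Σ(xᵢ−μ)² = (-5.34)² + (1.16)² + (2.55)² + (-2.28)² + (1.16)² + (1.82)² + (2.16)² + (-0.35)² + (-0.22)² + (-2.83)² + (-0.14)² + (1.84)² = 62.4707.
Posterior: Inv-Gamma(4.9 + 12/2, 13.1 + 62.4707/2) = Inv-Gamma(10.90, 44.33535).
Mode = β/(α+1) = 44.33535/11.90 = 3.7257.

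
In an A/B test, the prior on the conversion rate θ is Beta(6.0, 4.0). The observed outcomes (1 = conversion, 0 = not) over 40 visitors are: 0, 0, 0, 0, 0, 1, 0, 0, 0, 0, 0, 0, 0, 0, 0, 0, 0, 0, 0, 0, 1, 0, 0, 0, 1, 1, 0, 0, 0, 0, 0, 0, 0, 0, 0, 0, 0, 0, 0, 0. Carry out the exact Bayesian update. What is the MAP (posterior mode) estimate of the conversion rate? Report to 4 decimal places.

The Beta prior is conjugate to a Binomial/Bernoulli likelihood; the update adds successes to α and failures to β.
Posterior: Beta(α+k, β+n−k) = Beta(6.0+4, 4.0+36) = Beta(10.0, 40.0).
Mode of Beta(a,b) for a,b>1 is (a−1)/(a+b−2) = 9.0/48.0 = 0.1875.

0.1875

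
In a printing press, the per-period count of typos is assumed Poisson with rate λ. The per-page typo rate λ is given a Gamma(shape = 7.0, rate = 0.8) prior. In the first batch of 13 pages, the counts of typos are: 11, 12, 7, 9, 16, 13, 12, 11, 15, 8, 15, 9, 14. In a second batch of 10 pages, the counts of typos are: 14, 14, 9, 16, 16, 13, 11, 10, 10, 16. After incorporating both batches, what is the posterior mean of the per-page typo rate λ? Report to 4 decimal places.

12.1008

With a Gamma(shape α, rate β) prior, the Poisson likelihood is conjugate: the posterior is Gamma(α + ΣXᵢ, β + n).
Batch 1: sum of counts S = 152 over n = 13 pages.
After batch 1: Gamma(α+S, β+n) = Gamma(7.0+152, 0.8+13) = Gamma(159.0, 13.8).
Batch 2: sum of counts S = 129 over n = 10 pages.
After batch 2: Gamma(α+S, β+n) = Gamma(159.0+129, 13.8+10) = Gamma(288.0, 23.8).
Posterior mean = α/β = 288.0/23.8 = 12.1008.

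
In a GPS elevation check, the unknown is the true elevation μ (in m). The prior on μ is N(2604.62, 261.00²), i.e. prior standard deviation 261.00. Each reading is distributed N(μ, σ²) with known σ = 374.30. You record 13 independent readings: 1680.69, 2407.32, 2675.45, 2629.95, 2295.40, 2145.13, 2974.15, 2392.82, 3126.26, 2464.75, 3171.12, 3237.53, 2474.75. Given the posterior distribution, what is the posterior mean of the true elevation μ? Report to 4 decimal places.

For Normal data with known variance σ², a Normal(μ₀, σ₀²) prior on μ is conjugate. Posterior precision = 1/σ₀² + n/σ²; posterior mean is the precision-weighted average of μ₀ and x̄.
Σxᵢ = 1680.69 + 2407.32 + 2675.45 + 2629.95 + 2295.40 + 2145.13 + 2974.15 + 2392.82 + 3126.26 + 2464.75 + 3171.12 + 3237.53 + 2474.75 = 33675.32, so n·x̄ = 33675.32.
σ₀² = 261.00² = 68121, σ² = 374.30² = 140100.49; σ² + n·σ₀² = 140100.49 + 13·68121 = 1025673.49.
Posterior mean = (μ₀/σ₀² + n·x̄/σ²)/(1/σ₀² + n/σ²) = (σ²·μ₀ + σ₀²·n·x̄)/(σ² + n·σ₀²) = (140100.49·2604.62 + 68121·33675.32)/1025673.49 = 2658905011.9838/1025673.49 = 2592.3503.

2592.3503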